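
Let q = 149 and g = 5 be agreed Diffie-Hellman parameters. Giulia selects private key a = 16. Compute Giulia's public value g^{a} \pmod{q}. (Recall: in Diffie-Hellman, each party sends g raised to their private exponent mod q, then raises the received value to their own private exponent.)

127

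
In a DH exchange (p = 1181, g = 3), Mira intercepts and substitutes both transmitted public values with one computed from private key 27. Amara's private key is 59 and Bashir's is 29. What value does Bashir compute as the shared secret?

Bashir receives Mira's public value M = 3^27 mod 1181 instead of the honest one.
3^1 ≡ 3 (mod 1181)
3^2 = (3^1)^2 ≡ 3^2 = 9 ≡ 9 (mod 1181)
3^4 = (3^2)^2 ≡ 9^2 = 81 ≡ 81 (mod 1181)
3^8 = (3^4)^2 ≡ 81^2 = 6561 ≡ 656 (mod 1181)
3^16 = (3^8)^2 ≡ 656^2 = 430336 ≡ 452 (mod 1181)
3^27 = 3^16 · 3^8 · 3^2 · 3^1 ≡ 452 · 656 · 9 · 3 ≡ 1006 (mod 1181).
So M = 1006. Bashir computes K = M^29 mod 1181.
1006^1 ≡ 1006 (mod 1181)
1006^2 = (1006^1)^2 ≡ 1006^2 = 1012036 ≡ 1100 (mod 1181)
1006^4 = (1006^2)^2 ≡ 1100^2 = 1210000 ≡ 656 (mod 1181)
1006^8 = (1006^4)^2 ≡ 656^2 = 430336 ≡ 452 (mod 1181)
1006^16 = (1006^8)^2 ≡ 452^2 = 204304 ≡ 1172 (mod 1181)
1006^29 = 1006^16 · 1006^8 · 1006^4 · 1006^1 ≡ 1172 · 452 · 656 · 1006 ≡ 27 (mod 1181).

27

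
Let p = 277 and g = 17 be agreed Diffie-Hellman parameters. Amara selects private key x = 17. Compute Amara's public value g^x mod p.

96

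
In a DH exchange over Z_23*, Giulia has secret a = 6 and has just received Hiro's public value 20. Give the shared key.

Shared key K = 20^6 mod 23.
20^1 ≡ 20 (mod 23)
20^2 = (20^1)^2 ≡ 20^2 = 400 ≡ 9 (mod 23)
20^4 = (20^2)^2 ≡ 9^2 = 81 ≡ 12 (mod 23)
20^6 = 20^4 · 20^2 ≡ 12 · 9 ≡ 16 (mod 23).

16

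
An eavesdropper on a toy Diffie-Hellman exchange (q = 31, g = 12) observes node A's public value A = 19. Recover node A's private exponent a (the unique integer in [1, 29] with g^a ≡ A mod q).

16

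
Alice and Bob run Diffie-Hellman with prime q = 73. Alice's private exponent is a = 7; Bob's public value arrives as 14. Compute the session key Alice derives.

44

Shared key K = 14^7 mod 73.
14^1 ≡ 14 (mod 73)
14^2 = (14^1)^2 ≡ 14^2 = 196 ≡ 50 (mod 73)
14^4 = (14^2)^2 ≡ 50^2 = 2500 ≡ 18 (mod 73)
14^7 = 14^4 · 14^2 · 14^1 ≡ 18 · 50 · 14 ≡ 44 (mod 73).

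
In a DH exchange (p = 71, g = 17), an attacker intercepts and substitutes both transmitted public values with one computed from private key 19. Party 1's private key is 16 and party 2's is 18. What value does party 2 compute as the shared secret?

Party 2 receives an attacker's public value M = 17^19 mod 71 instead of the honest one.
17^1 ≡ 17 (mod 71)
17^2 = (17^1)^2 ≡ 17^2 = 289 ≡ 5 (mod 71)
17^4 = (17^2)^2 ≡ 5^2 = 25 ≡ 25 (mod 71)
17^8 = (17^4)^2 ≡ 25^2 = 625 ≡ 57 (mod 71)
17^16 = (17^8)^2 ≡ 57^2 = 3249 ≡ 54 (mod 71)
17^19 = 17^16 · 17^2 · 17^1 ≡ 54 · 5 · 17 ≡ 46 (mod 71).
So M = 46. Party 2 computes K = M^18 mod 71.
46^1 ≡ 46 (mod 71)
46^2 = (46^1)^2 ≡ 46^2 = 2116 ≡ 57 (mod 71)
46^4 = (46^2)^2 ≡ 57^2 = 3249 ≡ 54 (mod 71)
46^8 = (46^4)^2 ≡ 54^2 = 2916 ≡ 5 (mod 71)
46^16 = (46^8)^2 ≡ 5^2 = 25 ≡ 25 (mod 71)
46^18 = 46^16 · 46^2 ≡ 25 · 57 ≡ 5 (mod 71).

5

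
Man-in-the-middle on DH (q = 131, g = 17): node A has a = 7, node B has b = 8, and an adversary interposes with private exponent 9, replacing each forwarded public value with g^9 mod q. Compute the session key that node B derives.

Node B receives an adversary's public value M = 17^9 mod 131 instead of the honest one.
17^1 ≡ 17 (mod 131)
17^2 = (17^1)^2 ≡ 17^2 = 289 ≡ 27 (mod 131)
17^4 = (17^2)^2 ≡ 27^2 = 729 ≡ 74 (mod 131)
17^8 = (17^4)^2 ≡ 74^2 = 5476 ≡ 105 (mod 131)
17^9 = 17^8 · 17^1 ≡ 105 · 17 ≡ 82 (mod 131).
So M = 82. Node B computes K = M^8 mod 131.
82^1 ≡ 82 (mod 131)
82^2 = (82^1)^2 ≡ 82^2 = 6724 ≡ 43 (mod 131)
82^4 = (82^2)^2 ≡ 43^2 = 1849 ≡ 15 (mod 131)
82^8 = (82^4)^2 ≡ 15^2 = 225 ≡ 94 (mod 131)

94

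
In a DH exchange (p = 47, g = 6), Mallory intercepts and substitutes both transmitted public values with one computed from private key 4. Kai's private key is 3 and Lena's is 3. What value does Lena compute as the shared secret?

Lena receives Mallory's public value M = 6^4 mod 47 instead of the honest one.
6^1 ≡ 6 (mod 47)
6^2 = (6^1)^2 ≡ 6^2 = 36 ≡ 36 (mod 47)
6^4 = (6^2)^2 ≡ 36^2 = 1296 ≡ 27 (mod 47)
So M = 27. Lena computes K = M^3 mod 47.
27^1 ≡ 27 (mod 47)
27^2 = (27^1)^2 ≡ 27^2 = 729 ≡ 24 (mod 47)
27^3 = 27^2 · 27^1 ≡ 24 · 27 ≡ 37 (mod 47).

37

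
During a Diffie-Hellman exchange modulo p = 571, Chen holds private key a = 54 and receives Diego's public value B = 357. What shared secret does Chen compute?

Shared key K = 357^54 mod 571.
357^1 ≡ 357 (mod 571)
357^2 = (357^1)^2 ≡ 357^2 = 127449 ≡ 116 (mod 571)
357^4 = (357^2)^2 ≡ 116^2 = 13456 ≡ 323 (mod 571)
357^8 = (357^4)^2 ≡ 323^2 = 104329 ≡ 407 (mod 571)
357^16 = (357^8)^2 ≡ 407^2 = 165649 ≡ 59 (mod 571)
357^32 = (357^16)^2 ≡ 59^2 = 3481 ≡ 55 (mod 571)
357^54 = 357^32 · 357^16 · 357^4 · 357^2 ≡ 55 · 59 · 323 · 116 ≡ 59 (mod 571).

59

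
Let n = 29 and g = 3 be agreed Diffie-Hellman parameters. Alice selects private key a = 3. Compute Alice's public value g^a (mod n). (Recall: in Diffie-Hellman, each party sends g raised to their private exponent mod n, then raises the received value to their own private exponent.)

Public value = 3^3 (mod 29).
3^1 ≡ 3 (mod 29)
3^2 = (3^1)^2 ≡ 3^2 = 9 ≡ 9 (mod 29)
3^3 = 3^2 · 3^1 ≡ 9 · 3 ≡ 27 (mod 29).

27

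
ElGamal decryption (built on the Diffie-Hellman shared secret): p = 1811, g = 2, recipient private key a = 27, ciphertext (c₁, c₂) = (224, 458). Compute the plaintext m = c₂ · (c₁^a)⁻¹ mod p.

Shared mask s = c₁^a mod p = 224^27 mod 1811.
224^1 ≡ 224 (mod 1811)
224^2 = (224^1)^2 ≡ 224^2 = 50176 ≡ 1279 (mod 1811)
224^4 = (224^2)^2 ≡ 1279^2 = 1635841 ≡ 508 (mod 1811)
224^8 = (224^4)^2 ≡ 508^2 = 258064 ≡ 902 (mod 1811)
224^16 = (224^8)^2 ≡ 902^2 = 813604 ≡ 465 (mod 1811)
224^27 = 224^16 · 224^8 · 224^2 · 224^1 ≡ 465 · 902 · 1279 · 224 ≡ 497 (mod 1811).
So s = 497; s⁻¹ ≡ 1545 (mod 1811).
m = c₂ · s⁻¹ mod 1811 = 458 · 1545 mod 1811 = 1320.

1320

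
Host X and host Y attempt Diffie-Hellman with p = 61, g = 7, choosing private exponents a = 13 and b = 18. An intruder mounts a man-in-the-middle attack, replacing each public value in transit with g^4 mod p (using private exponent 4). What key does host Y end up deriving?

Host Y receives an intruder's public value M = 7^4 mod 61 instead of the honest one.
7^1 ≡ 7 (mod 61)
7^2 = (7^1)^2 ≡ 7^2 = 49 ≡ 49 (mod 61)
7^4 = (7^2)^2 ≡ 49^2 = 2401 ≡ 22 (mod 61)
So M = 22. Host Y computes K = M^18 mod 61.
22^1 ≡ 22 (mod 61)
22^2 = (22^1)^2 ≡ 22^2 = 484 ≡ 57 (mod 61)
22^4 = (22^2)^2 ≡ 57^2 = 3249 ≡ 16 (mod 61)
22^8 = (22^4)^2 ≡ 16^2 = 256 ≡ 12 (mod 61)
22^16 = (22^8)^2 ≡ 12^2 = 144 ≡ 22 (mod 61)
22^18 = 22^16 · 22^2 ≡ 22 · 57 ≡ 34 (mod 61).

34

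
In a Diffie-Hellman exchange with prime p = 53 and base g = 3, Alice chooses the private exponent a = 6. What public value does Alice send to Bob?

Public value = 3^6 mod 53.
3^1 ≡ 3 (mod 53)
3^2 = (3^1)^2 ≡ 3^2 = 9 ≡ 9 (mod 53)
3^4 = (3^2)^2 ≡ 9^2 = 81 ≡ 28 (mod 53)
3^6 = 3^4 · 3^2 ≡ 28 · 9 ≡ 40 (mod 53).

40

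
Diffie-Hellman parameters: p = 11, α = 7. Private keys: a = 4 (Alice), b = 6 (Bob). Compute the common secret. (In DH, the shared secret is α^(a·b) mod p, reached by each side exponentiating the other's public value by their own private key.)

Bob sends B = α^b mod p = 7^6 mod 11.
7^1 ≡ 7 (mod 11)
7^2 = (7^1)^2 ≡ 7^2 = 49 ≡ 5 (mod 11)
7^4 = (7^2)^2 ≡ 5^2 = 25 ≡ 3 (mod 11)
7^6 = 7^4 · 7^2 ≡ 3 · 5 ≡ 4 (mod 11).
So B = 4. Alice then computes K = B^a mod p = 4^4 mod 11.
4^1 ≡ 4 (mod 11)
4^2 = (4^1)^2 ≡ 4^2 = 16 ≡ 5 (mod 11)
4^4 = (4^2)^2 ≡ 5^2 = 25 ≡ 3 (mod 11)

3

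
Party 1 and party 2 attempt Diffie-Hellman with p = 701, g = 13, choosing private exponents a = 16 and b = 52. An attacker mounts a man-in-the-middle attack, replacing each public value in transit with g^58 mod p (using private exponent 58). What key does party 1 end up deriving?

94

Party 1 receives an attacker's public value M = 13^58 mod 701 instead of the honest one.
13^1 ≡ 13 (mod 701)
13^2 = (13^1)^2 ≡ 13^2 = 169 ≡ 169 (mod 701)
13^4 = (13^2)^2 ≡ 169^2 = 28561 ≡ 521 (mod 701)
13^8 = (13^4)^2 ≡ 521^2 = 271441 ≡ 154 (mod 701)
13^16 = (13^8)^2 ≡ 154^2 = 23716 ≡ 583 (mod 701)
13^32 = (13^16)^2 ≡ 583^2 = 339889 ≡ 605 (mod 701)
13^58 = 13^32 · 13^16 · 13^8 · 13^2 ≡ 605 · 583 · 154 · 169 ≡ 154 (mod 701).
So M = 154. Party 1 computes K = M^16 mod 701.
154^1 ≡ 154 (mod 701)
154^2 = (154^1)^2 ≡ 154^2 = 23716 ≡ 583 (mod 701)
154^4 = (154^2)^2 ≡ 583^2 = 339889 ≡ 605 (mod 701)
154^8 = (154^4)^2 ≡ 605^2 = 366025 ≡ 103 (mod 701)
154^16 = (154^8)^2 ≡ 103^2 = 10609 ≡ 94 (mod 701)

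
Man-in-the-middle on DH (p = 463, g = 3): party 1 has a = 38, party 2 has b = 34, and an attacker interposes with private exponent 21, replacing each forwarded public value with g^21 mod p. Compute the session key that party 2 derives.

Party 2 receives an attacker's public value M = 3^21 mod 463 instead of the honest one.
3^1 ≡ 3 (mod 463)
3^2 = (3^1)^2 ≡ 3^2 = 9 ≡ 9 (mod 463)
3^4 = (3^2)^2 ≡ 9^2 = 81 ≡ 81 (mod 463)
3^8 = (3^4)^2 ≡ 81^2 = 6561 ≡ 79 (mod 463)
3^16 = (3^8)^2 ≡ 79^2 = 6241 ≡ 222 (mod 463)
3^21 = 3^16 · 3^4 · 3^1 ≡ 222 · 81 · 3 ≡ 238 (mod 463).
So M = 238. Party 2 computes K = M^34 mod 463.
238^1 ≡ 238 (mod 463)
238^2 = (238^1)^2 ≡ 238^2 = 56644 ≡ 158 (mod 463)
238^4 = (238^2)^2 ≡ 158^2 = 24964 ≡ 425 (mod 463)
238^8 = (238^4)^2 ≡ 425^2 = 180625 ≡ 55 (mod 463)
238^16 = (238^8)^2 ≡ 55^2 = 3025 ≡ 247 (mod 463)
238^32 = (238^16)^2 ≡ 247^2 = 61009 ≡ 356 (mod 463)
238^34 = 238^32 · 238^2 ≡ 356 · 158 ≡ 225 (mod 463).

225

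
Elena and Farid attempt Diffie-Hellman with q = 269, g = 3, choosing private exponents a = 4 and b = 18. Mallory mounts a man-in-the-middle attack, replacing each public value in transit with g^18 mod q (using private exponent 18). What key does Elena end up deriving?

Elena receives Mallory's public value M = 3^18 mod 269 instead of the honest one.
3^1 ≡ 3 (mod 269)
3^2 = (3^1)^2 ≡ 3^2 = 9 ≡ 9 (mod 269)
3^4 = (3^2)^2 ≡ 9^2 = 81 ≡ 81 (mod 269)
3^8 = (3^4)^2 ≡ 81^2 = 6561 ≡ 105 (mod 269)
3^16 = (3^8)^2 ≡ 105^2 = 11025 ≡ 265 (mod 269)
3^18 = 3^16 · 3^2 ≡ 265 · 9 ≡ 233 (mod 269).
So M = 233. Elena computes K = M^4 mod 269.
233^1 ≡ 233 (mod 269)
233^2 = (233^1)^2 ≡ 233^2 = 54289 ≡ 220 (mod 269)
233^4 = (233^2)^2 ≡ 220^2 = 48400 ≡ 249 (mod 269)

249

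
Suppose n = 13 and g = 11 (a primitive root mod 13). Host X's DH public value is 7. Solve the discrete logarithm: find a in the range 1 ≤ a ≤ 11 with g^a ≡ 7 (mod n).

Try successive powers of 11 modulo 13:
11^1 ≡ 11
11^2 ≡ 4
11^3 ≡ 5
11^4 ≡ 3
11^5 ≡ 7
Found: a = 5.

5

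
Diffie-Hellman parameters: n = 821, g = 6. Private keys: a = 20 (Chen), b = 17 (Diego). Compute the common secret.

617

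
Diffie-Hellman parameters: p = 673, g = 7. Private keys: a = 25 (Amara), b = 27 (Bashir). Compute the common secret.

343

Amara sends A = g^a mod p = 7^25 mod 673.
7^1 ≡ 7 (mod 673)
7^2 = (7^1)^2 ≡ 7^2 = 49 ≡ 49 (mod 673)
7^4 = (7^2)^2 ≡ 49^2 = 2401 ≡ 382 (mod 673)
7^8 = (7^4)^2 ≡ 382^2 = 145924 ≡ 556 (mod 673)
7^16 = (7^8)^2 ≡ 556^2 = 309136 ≡ 229 (mod 673)
7^25 = 7^16 · 7^8 · 7^1 ≡ 229 · 556 · 7 ≡ 216 (mod 673).
So A = 216. Bashir then computes K = A^b mod p = 216^27 mod 673.
216^1 ≡ 216 (mod 673)
216^2 = (216^1)^2 ≡ 216^2 = 46656 ≡ 219 (mod 673)
216^4 = (216^2)^2 ≡ 219^2 = 47961 ≡ 178 (mod 673)
216^8 = (216^4)^2 ≡ 178^2 = 31684 ≡ 53 (mod 673)
216^16 = (216^8)^2 ≡ 53^2 = 2809 ≡ 117 (mod 673)
216^27 = 216^16 · 216^8 · 216^2 · 216^1 ≡ 117 · 53 · 219 · 216 ≡ 343 (mod 673).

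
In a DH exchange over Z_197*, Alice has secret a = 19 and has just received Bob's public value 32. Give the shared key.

123

Shared key K = 32^19 mod 197.
32^1 ≡ 32 (mod 197)
32^2 = (32^1)^2 ≡ 32^2 = 1024 ≡ 39 (mod 197)
32^4 = (32^2)^2 ≡ 39^2 = 1521 ≡ 142 (mod 197)
32^8 = (32^4)^2 ≡ 142^2 = 20164 ≡ 70 (mod 197)
32^16 = (32^8)^2 ≡ 70^2 = 4900 ≡ 172 (mod 197)
32^19 = 32^16 · 32^2 · 32^1 ≡ 172 · 39 · 32 ≡ 123 (mod 197).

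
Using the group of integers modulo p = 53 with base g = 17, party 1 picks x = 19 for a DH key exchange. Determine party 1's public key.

9

Public value = 17^19 (mod 53).
17^1 ≡ 17 (mod 53)
17^2 = (17^1)^2 ≡ 17^2 = 289 ≡ 24 (mod 53)
17^4 = (17^2)^2 ≡ 24^2 = 576 ≡ 46 (mod 53)
17^8 = (17^4)^2 ≡ 46^2 = 2116 ≡ 49 (mod 53)
17^16 = (17^8)^2 ≡ 49^2 = 2401 ≡ 16 (mod 53)
17^19 = 17^16 · 17^2 · 17^1 ≡ 16 · 24 · 17 ≡ 9 (mod 53).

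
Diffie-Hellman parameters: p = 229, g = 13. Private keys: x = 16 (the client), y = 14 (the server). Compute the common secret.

The server sends B = g^y mod p = 13^14 mod 229.
13^1 ≡ 13 (mod 229)
13^2 = (13^1)^2 ≡ 13^2 = 169 ≡ 169 (mod 229)
13^4 = (13^2)^2 ≡ 169^2 = 28561 ≡ 165 (mod 229)
13^8 = (13^4)^2 ≡ 165^2 = 27225 ≡ 203 (mod 229)
13^14 = 13^8 · 13^4 · 13^2 ≡ 203 · 165 · 169 ≡ 4 (mod 229).
So B = 4. The client then computes K = B^x mod p = 4^16 mod 229.
4^1 ≡ 4 (mod 229)
4^2 = (4^1)^2 ≡ 4^2 = 16 ≡ 16 (mod 229)
4^4 = (4^2)^2 ≡ 16^2 = 256 ≡ 27 (mod 229)
4^8 = (4^4)^2 ≡ 27^2 = 729 ≡ 42 (mod 229)
4^16 = (4^8)^2 ≡ 42^2 = 1764 ≡ 161 (mod 229)

161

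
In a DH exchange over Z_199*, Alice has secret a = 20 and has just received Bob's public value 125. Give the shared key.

114

Shared key K = 125^20 mod 199.
125^1 ≡ 125 (mod 199)
125^2 = (125^1)^2 ≡ 125^2 = 15625 ≡ 103 (mod 199)
125^4 = (125^2)^2 ≡ 103^2 = 10609 ≡ 62 (mod 199)
125^8 = (125^4)^2 ≡ 62^2 = 3844 ≡ 63 (mod 199)
125^16 = (125^8)^2 ≡ 63^2 = 3969 ≡ 188 (mod 199)
125^20 = 125^16 · 125^4 ≡ 188 · 62 ≡ 114 (mod 199).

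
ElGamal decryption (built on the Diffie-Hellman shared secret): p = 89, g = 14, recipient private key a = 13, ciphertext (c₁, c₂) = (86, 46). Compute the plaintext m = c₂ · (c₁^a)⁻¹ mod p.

2

Shared mask s = c₁^a mod p = 86^13 mod 89.
86^1 ≡ 86 (mod 89)
86^2 = (86^1)^2 ≡ 86^2 = 7396 ≡ 9 (mod 89)
86^4 = (86^2)^2 ≡ 9^2 = 81 ≡ 81 (mod 89)
86^8 = (86^4)^2 ≡ 81^2 = 6561 ≡ 64 (mod 89)
86^13 = 86^8 · 86^4 · 86^1 ≡ 64 · 81 · 86 ≡ 23 (mod 89).
So s = 23; s⁻¹ ≡ 31 (mod 89).
m = c₂ · s⁻¹ mod 89 = 46 · 31 mod 89 = 2.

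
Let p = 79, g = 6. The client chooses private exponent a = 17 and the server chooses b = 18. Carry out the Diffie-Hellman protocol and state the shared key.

The client sends A = g^a mod p = 6^17 mod 79.
6^1 ≡ 6 (mod 79)
6^2 = (6^1)^2 ≡ 6^2 = 36 ≡ 36 (mod 79)
6^4 = (6^2)^2 ≡ 36^2 = 1296 ≡ 32 (mod 79)
6^8 = (6^4)^2 ≡ 32^2 = 1024 ≡ 76 (mod 79)
6^16 = (6^8)^2 ≡ 76^2 = 5776 ≡ 9 (mod 79)
6^17 = 6^16 · 6^1 ≡ 9 · 6 ≡ 54 (mod 79).
So A = 54. The server then computes K = A^b mod p = 54^18 mod 79.
54^1 ≡ 54 (mod 79)
54^2 = (54^1)^2 ≡ 54^2 = 2916 ≡ 72 (mod 79)
54^4 = (54^2)^2 ≡ 72^2 = 5184 ≡ 49 (mod 79)
54^8 = (54^4)^2 ≡ 49^2 = 2401 ≡ 31 (mod 79)
54^16 = (54^8)^2 ≡ 31^2 = 961 ≡ 13 (mod 79)
54^18 = 54^16 · 54^2 ≡ 13 · 72 ≡ 67 (mod 79).

67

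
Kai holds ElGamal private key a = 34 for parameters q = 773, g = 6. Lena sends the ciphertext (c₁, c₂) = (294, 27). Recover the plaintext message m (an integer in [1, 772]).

Shared mask s = c₁^a mod q = 294^34 mod 773.
294^1 ≡ 294 (mod 773)
294^2 = (294^1)^2 ≡ 294^2 = 86436 ≡ 633 (mod 773)
294^4 = (294^2)^2 ≡ 633^2 = 400689 ≡ 275 (mod 773)
294^8 = (294^4)^2 ≡ 275^2 = 75625 ≡ 644 (mod 773)
294^16 = (294^8)^2 ≡ 644^2 = 414736 ≡ 408 (mod 773)
294^32 = (294^16)^2 ≡ 408^2 = 166464 ≡ 269 (mod 773)
294^34 = 294^32 · 294^2 ≡ 269 · 633 ≡ 217 (mod 773).
So s = 217; s⁻¹ ≡ 57 (mod 773).
m = c₂ · s⁻¹ mod 773 = 27 · 57 mod 773 = 766.

766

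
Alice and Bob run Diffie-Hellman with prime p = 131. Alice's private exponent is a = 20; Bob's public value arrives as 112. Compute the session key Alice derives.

80

Shared key K = 112^20 mod 131.
112^1 ≡ 112 (mod 131)
112^2 = (112^1)^2 ≡ 112^2 = 12544 ≡ 99 (mod 131)
112^4 = (112^2)^2 ≡ 99^2 = 9801 ≡ 107 (mod 131)
112^8 = (112^4)^2 ≡ 107^2 = 11449 ≡ 52 (mod 131)
112^16 = (112^8)^2 ≡ 52^2 = 2704 ≡ 84 (mod 131)
112^20 = 112^16 · 112^4 ≡ 84 · 107 ≡ 80 (mod 131).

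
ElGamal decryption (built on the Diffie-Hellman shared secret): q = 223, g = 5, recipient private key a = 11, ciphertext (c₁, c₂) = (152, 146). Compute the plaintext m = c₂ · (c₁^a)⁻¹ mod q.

Shared mask s = c₁^a mod q = 152^11 mod 223.
152^1 ≡ 152 (mod 223)
152^2 = (152^1)^2 ≡ 152^2 = 23104 ≡ 135 (mod 223)
152^4 = (152^2)^2 ≡ 135^2 = 18225 ≡ 162 (mod 223)
152^8 = (152^4)^2 ≡ 162^2 = 26244 ≡ 153 (mod 223)
152^11 = 152^8 · 152^2 · 152^1 ≡ 153 · 135 · 152 ≡ 166 (mod 223).
So s = 166; s⁻¹ ≡ 133 (mod 223).
m = c₂ · s⁻¹ mod 223 = 146 · 133 mod 223 = 17.

17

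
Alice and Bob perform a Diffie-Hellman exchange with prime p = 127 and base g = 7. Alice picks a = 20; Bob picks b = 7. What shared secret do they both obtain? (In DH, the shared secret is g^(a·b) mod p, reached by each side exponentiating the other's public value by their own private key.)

37

Alice sends A = g^a mod p = 7^20 mod 127.
7^1 ≡ 7 (mod 127)
7^2 = (7^1)^2 ≡ 7^2 = 49 ≡ 49 (mod 127)
7^4 = (7^2)^2 ≡ 49^2 = 2401 ≡ 115 (mod 127)
7^8 = (7^4)^2 ≡ 115^2 = 13225 ≡ 17 (mod 127)
7^16 = (7^8)^2 ≡ 17^2 = 289 ≡ 35 (mod 127)
7^20 = 7^16 · 7^4 ≡ 35 · 115 ≡ 88 (mod 127).
So A = 88. Bob then computes K = A^b mod p = 88^7 mod 127.
88^1 ≡ 88 (mod 127)
88^2 = (88^1)^2 ≡ 88^2 = 7744 ≡ 124 (mod 127)
88^4 = (88^2)^2 ≡ 124^2 = 15376 ≡ 9 (mod 127)
88^7 = 88^4 · 88^2 · 88^1 ≡ 9 · 124 · 88 ≡ 37 (mod 127).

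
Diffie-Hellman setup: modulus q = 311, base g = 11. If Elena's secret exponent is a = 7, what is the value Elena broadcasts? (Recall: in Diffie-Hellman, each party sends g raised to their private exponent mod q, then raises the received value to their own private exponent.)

222

Public value = 11^7 mod 311.
11^1 ≡ 11 (mod 311)
11^2 = (11^1)^2 ≡ 11^2 = 121 ≡ 121 (mod 311)
11^4 = (11^2)^2 ≡ 121^2 = 14641 ≡ 24 (mod 311)
11^7 = 11^4 · 11^2 · 11^1 ≡ 24 · 121 · 11 ≡ 222 (mod 311).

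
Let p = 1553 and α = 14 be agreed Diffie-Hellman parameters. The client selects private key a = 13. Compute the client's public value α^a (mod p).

Public value = 14^13 (mod 1553).
14^1 ≡ 14 (mod 1553)
14^2 = (14^1)^2 ≡ 14^2 = 196 ≡ 196 (mod 1553)
14^4 = (14^2)^2 ≡ 196^2 = 38416 ≡ 1144 (mod 1553)
14^8 = (14^4)^2 ≡ 1144^2 = 1308736 ≡ 1110 (mod 1553)
14^13 = 14^8 · 14^4 · 14^1 ≡ 1110 · 1144 · 14 ≡ 569 (mod 1553).

569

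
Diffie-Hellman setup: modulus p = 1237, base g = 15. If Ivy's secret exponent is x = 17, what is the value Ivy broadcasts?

118

Public value = 15^17 mod 1237.
15^1 ≡ 15 (mod 1237)
15^2 = (15^1)^2 ≡ 15^2 = 225 ≡ 225 (mod 1237)
15^4 = (15^2)^2 ≡ 225^2 = 50625 ≡ 1145 (mod 1237)
15^8 = (15^4)^2 ≡ 1145^2 = 1311025 ≡ 1042 (mod 1237)
15^16 = (15^8)^2 ≡ 1042^2 = 1085764 ≡ 915 (mod 1237)
15^17 = 15^16 · 15^1 ≡ 915 · 15 ≡ 118 (mod 1237).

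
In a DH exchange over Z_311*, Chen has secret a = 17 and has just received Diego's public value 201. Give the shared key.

Shared key K = 201^17 mod 311.
201^1 ≡ 201 (mod 311)
201^2 = (201^1)^2 ≡ 201^2 = 40401 ≡ 282 (mod 311)
201^4 = (201^2)^2 ≡ 282^2 = 79524 ≡ 219 (mod 311)
201^8 = (201^4)^2 ≡ 219^2 = 47961 ≡ 67 (mod 311)
201^16 = (201^8)^2 ≡ 67^2 = 4489 ≡ 135 (mod 311)
201^17 = 201^16 · 201^1 ≡ 135 · 201 ≡ 78 (mod 311).

78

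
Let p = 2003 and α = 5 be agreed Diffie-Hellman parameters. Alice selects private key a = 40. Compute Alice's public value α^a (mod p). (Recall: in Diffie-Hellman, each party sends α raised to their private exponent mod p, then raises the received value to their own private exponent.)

631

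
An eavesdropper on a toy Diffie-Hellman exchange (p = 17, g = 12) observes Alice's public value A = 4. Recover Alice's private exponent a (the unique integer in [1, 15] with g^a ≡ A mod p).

12

Try successive powers of 12 modulo 17:
12^1 ≡ 12
12^2 ≡ 8
12^3 ≡ 11
12^4 ≡ 13
12^5 ≡ 3
12^6 ≡ 2
12^7 ≡ 7
12^8 ≡ 16
12^9 ≡ 5
12^10 ≡ 9
12^11 ≡ 6
12^12 ≡ 4
Found: a = 12.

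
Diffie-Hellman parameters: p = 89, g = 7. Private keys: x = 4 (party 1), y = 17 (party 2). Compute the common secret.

25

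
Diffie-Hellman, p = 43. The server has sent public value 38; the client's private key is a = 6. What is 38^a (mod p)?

Shared key K = 38^6 mod 43.
38^1 ≡ 38 (mod 43)
38^2 = (38^1)^2 ≡ 38^2 = 1444 ≡ 25 (mod 43)
38^4 = (38^2)^2 ≡ 25^2 = 625 ≡ 23 (mod 43)
38^6 = 38^4 · 38^2 ≡ 23 · 25 ≡ 16 (mod 43).

16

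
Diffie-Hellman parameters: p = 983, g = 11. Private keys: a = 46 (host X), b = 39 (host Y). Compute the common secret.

602

Host Y sends B = g^b mod p = 11^39 mod 983.
11^1 ≡ 11 (mod 983)
11^2 = (11^1)^2 ≡ 11^2 = 121 ≡ 121 (mod 983)
11^4 = (11^2)^2 ≡ 121^2 = 14641 ≡ 879 (mod 983)
11^8 = (11^4)^2 ≡ 879^2 = 772641 ≡ 3 (mod 983)
11^16 = (11^8)^2 ≡ 3^2 = 9 ≡ 9 (mod 983)
11^32 = (11^16)^2 ≡ 9^2 = 81 ≡ 81 (mod 983)
11^39 = 11^32 · 11^4 · 11^2 · 11^1 ≡ 81 · 879 · 121 · 11 ≡ 737 (mod 983).
So B = 737. Host X then computes K = B^a mod p = 737^46 mod 983.
737^1 ≡ 737 (mod 983)
737^2 = (737^1)^2 ≡ 737^2 = 543169 ≡ 553 (mod 983)
737^4 = (737^2)^2 ≡ 553^2 = 305809 ≡ 96 (mod 983)
737^8 = (737^4)^2 ≡ 96^2 = 9216 ≡ 369 (mod 983)
737^16 = (737^8)^2 ≡ 369^2 = 136161 ≡ 507 (mod 983)
737^32 = (737^16)^2 ≡ 507^2 = 257049 ≡ 486 (mod 983)
737^46 = 737^32 · 737^8 · 737^4 · 737^2 ≡ 486 · 369 · 96 · 553 ≡ 602 (mod 983).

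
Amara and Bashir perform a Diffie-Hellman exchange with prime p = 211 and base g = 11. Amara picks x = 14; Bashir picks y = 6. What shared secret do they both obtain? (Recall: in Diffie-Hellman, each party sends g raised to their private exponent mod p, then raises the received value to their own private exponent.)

Bashir sends B = g^y mod p = 11^6 mod 211.
11^1 ≡ 11 (mod 211)
11^2 = (11^1)^2 ≡ 11^2 = 121 ≡ 121 (mod 211)
11^4 = (11^2)^2 ≡ 121^2 = 14641 ≡ 82 (mod 211)
11^6 = 11^4 · 11^2 ≡ 82 · 121 ≡ 5 (mod 211).
So B = 5. Amara then computes K = B^x mod p = 5^14 mod 211.
5^1 ≡ 5 (mod 211)
5^2 = (5^1)^2 ≡ 5^2 = 25 ≡ 25 (mod 211)
5^4 = (5^2)^2 ≡ 25^2 = 625 ≡ 203 (mod 211)
5^8 = (5^4)^2 ≡ 203^2 = 41209 ≡ 64 (mod 211)
5^14 = 5^8 · 5^4 · 5^2 ≡ 64 · 203 · 25 ≡ 71 (mod 211).

71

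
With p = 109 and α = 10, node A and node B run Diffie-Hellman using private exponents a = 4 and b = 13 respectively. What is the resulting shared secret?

97

Node A sends A = α^a mod p = 10^4 mod 109.
10^1 ≡ 10 (mod 109)
10^2 = (10^1)^2 ≡ 10^2 = 100 ≡ 100 (mod 109)
10^4 = (10^2)^2 ≡ 100^2 = 10000 ≡ 81 (mod 109)
So A = 81. Node B then computes K = A^b mod p = 81^13 mod 109.
81^1 ≡ 81 (mod 109)
81^2 = (81^1)^2 ≡ 81^2 = 6561 ≡ 21 (mod 109)
81^4 = (81^2)^2 ≡ 21^2 = 441 ≡ 5 (mod 109)
81^8 = (81^4)^2 ≡ 5^2 = 25 ≡ 25 (mod 109)
81^13 = 81^8 · 81^4 · 81^1 ≡ 25 · 5 · 81 ≡ 97 (mod 109).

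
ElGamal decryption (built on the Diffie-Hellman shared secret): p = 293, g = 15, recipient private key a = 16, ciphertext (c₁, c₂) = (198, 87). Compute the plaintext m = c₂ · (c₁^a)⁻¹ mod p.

236

Shared mask s = c₁^a mod p = 198^16 mod 293.
198^1 ≡ 198 (mod 293)
198^2 = (198^1)^2 ≡ 198^2 = 39204 ≡ 235 (mod 293)
198^4 = (198^2)^2 ≡ 235^2 = 55225 ≡ 141 (mod 293)
198^8 = (198^4)^2 ≡ 141^2 = 19881 ≡ 250 (mod 293)
198^16 = (198^8)^2 ≡ 250^2 = 62500 ≡ 91 (mod 293)
So s = 91; s⁻¹ ≡ 161 (mod 293).
m = c₂ · s⁻¹ mod 293 = 87 · 161 mod 293 = 236.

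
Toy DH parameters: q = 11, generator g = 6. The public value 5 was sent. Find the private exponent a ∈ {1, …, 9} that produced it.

6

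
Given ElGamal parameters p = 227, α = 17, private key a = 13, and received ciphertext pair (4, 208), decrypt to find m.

55

Shared mask s = c₁^a mod p = 4^13 mod 227.
4^1 ≡ 4 (mod 227)
4^2 = (4^1)^2 ≡ 4^2 = 16 ≡ 16 (mod 227)
4^4 = (4^2)^2 ≡ 16^2 = 256 ≡ 29 (mod 227)
4^8 = (4^4)^2 ≡ 29^2 = 841 ≡ 160 (mod 227)
4^13 = 4^8 · 4^4 · 4^1 ≡ 160 · 29 · 4 ≡ 173 (mod 227).
So s = 173; s⁻¹ ≡ 21 (mod 227).
m = c₂ · s⁻¹ mod 227 = 208 · 21 mod 227 = 55.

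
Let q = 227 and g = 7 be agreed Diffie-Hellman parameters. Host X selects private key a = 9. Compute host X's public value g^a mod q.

44

Public value = 7^9 mod 227.
7^1 ≡ 7 (mod 227)
7^2 = (7^1)^2 ≡ 7^2 = 49 ≡ 49 (mod 227)
7^4 = (7^2)^2 ≡ 49^2 = 2401 ≡ 131 (mod 227)
7^8 = (7^4)^2 ≡ 131^2 = 17161 ≡ 136 (mod 227)
7^9 = 7^8 · 7^1 ≡ 136 · 7 ≡ 44 (mod 227).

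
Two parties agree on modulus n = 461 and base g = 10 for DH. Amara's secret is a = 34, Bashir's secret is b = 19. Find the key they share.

336

Amara sends A = g^a mod n = 10^34 mod 461.
10^1 ≡ 10 (mod 461)
10^2 = (10^1)^2 ≡ 10^2 = 100 ≡ 100 (mod 461)
10^4 = (10^2)^2 ≡ 100^2 = 10000 ≡ 319 (mod 461)
10^8 = (10^4)^2 ≡ 319^2 = 101761 ≡ 341 (mod 461)
10^16 = (10^8)^2 ≡ 341^2 = 116281 ≡ 109 (mod 461)
10^32 = (10^16)^2 ≡ 109^2 = 11881 ≡ 356 (mod 461)
10^34 = 10^32 · 10^2 ≡ 356 · 100 ≡ 103 (mod 461).
So A = 103. Bashir then computes K = A^b mod n = 103^19 mod 461.
103^1 ≡ 103 (mod 461)
103^2 = (103^1)^2 ≡ 103^2 = 10609 ≡ 6 (mod 461)
103^4 = (103^2)^2 ≡ 6^2 = 36 ≡ 36 (mod 461)
103^8 = (103^4)^2 ≡ 36^2 = 1296 ≡ 374 (mod 461)
103^16 = (103^8)^2 ≡ 374^2 = 139876 ≡ 193 (mod 461)
103^19 = 103^16 · 103^2 · 103^1 ≡ 193 · 6 · 103 ≡ 336 (mod 461).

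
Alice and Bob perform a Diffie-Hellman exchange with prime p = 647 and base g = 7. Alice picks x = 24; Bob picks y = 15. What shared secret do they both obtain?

102

Bob sends B = g^y mod p = 7^15 mod 647.
7^1 ≡ 7 (mod 647)
7^2 = (7^1)^2 ≡ 7^2 = 49 ≡ 49 (mod 647)
7^4 = (7^2)^2 ≡ 49^2 = 2401 ≡ 460 (mod 647)
7^8 = (7^4)^2 ≡ 460^2 = 211600 ≡ 31 (mod 647)
7^15 = 7^8 · 7^4 · 7^2 · 7^1 ≡ 31 · 460 · 49 · 7 ≡ 507 (mod 647).
So B = 507. Alice then computes K = B^x mod p = 507^24 mod 647.
507^1 ≡ 507 (mod 647)
507^2 = (507^1)^2 ≡ 507^2 = 257049 ≡ 190 (mod 647)
507^4 = (507^2)^2 ≡ 190^2 = 36100 ≡ 515 (mod 647)
507^8 = (507^4)^2 ≡ 515^2 = 265225 ≡ 602 (mod 647)
507^16 = (507^8)^2 ≡ 602^2 = 362404 ≡ 84 (mod 647)
507^24 = 507^16 · 507^8 ≡ 84 · 602 ≡ 102 (mod 647).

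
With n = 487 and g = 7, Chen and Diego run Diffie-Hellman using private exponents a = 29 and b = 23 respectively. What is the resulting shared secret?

Chen sends A = g^a mod n = 7^29 mod 487.
7^1 ≡ 7 (mod 487)
7^2 = (7^1)^2 ≡ 7^2 = 49 ≡ 49 (mod 487)
7^4 = (7^2)^2 ≡ 49^2 = 2401 ≡ 453 (mod 487)
7^8 = (7^4)^2 ≡ 453^2 = 205209 ≡ 182 (mod 487)
7^16 = (7^8)^2 ≡ 182^2 = 33124 ≡ 8 (mod 487)
7^29 = 7^16 · 7^8 · 7^4 · 7^1 ≡ 8 · 182 · 453 · 7 ≡ 216 (mod 487).
So A = 216. Diego then computes K = A^b mod n = 216^23 mod 487.
216^1 ≡ 216 (mod 487)
216^2 = (216^1)^2 ≡ 216^2 = 46656 ≡ 391 (mod 487)
216^4 = (216^2)^2 ≡ 391^2 = 152881 ≡ 450 (mod 487)
216^8 = (216^4)^2 ≡ 450^2 = 202500 ≡ 395 (mod 487)
216^16 = (216^8)^2 ≡ 395^2 = 156025 ≡ 185 (mod 487)
216^23 = 216^16 · 216^4 · 216^2 · 216^1 ≡ 185 · 450 · 391 · 216 ≡ 309 (mod 487).

309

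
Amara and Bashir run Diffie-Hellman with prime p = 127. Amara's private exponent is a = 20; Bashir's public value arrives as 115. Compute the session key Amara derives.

9

Shared key K = 115^20 mod 127.
115^1 ≡ 115 (mod 127)
115^2 = (115^1)^2 ≡ 115^2 = 13225 ≡ 17 (mod 127)
115^4 = (115^2)^2 ≡ 17^2 = 289 ≡ 35 (mod 127)
115^8 = (115^4)^2 ≡ 35^2 = 1225 ≡ 82 (mod 127)
115^16 = (115^8)^2 ≡ 82^2 = 6724 ≡ 120 (mod 127)
115^20 = 115^16 · 115^4 ≡ 120 · 35 ≡ 9 (mod 127).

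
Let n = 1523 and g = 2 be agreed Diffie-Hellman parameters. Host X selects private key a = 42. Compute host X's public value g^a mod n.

361

Public value = 2^42 mod 1523.
2^1 ≡ 2 (mod 1523)
2^2 = (2^1)^2 ≡ 2^2 = 4 ≡ 4 (mod 1523)
2^4 = (2^2)^2 ≡ 4^2 = 16 ≡ 16 (mod 1523)
2^8 = (2^4)^2 ≡ 16^2 = 256 ≡ 256 (mod 1523)
2^16 = (2^8)^2 ≡ 256^2 = 65536 ≡ 47 (mod 1523)
2^32 = (2^16)^2 ≡ 47^2 = 2209 ≡ 686 (mod 1523)
2^42 = 2^32 · 2^8 · 2^2 ≡ 686 · 256 · 4 ≡ 361 (mod 1523).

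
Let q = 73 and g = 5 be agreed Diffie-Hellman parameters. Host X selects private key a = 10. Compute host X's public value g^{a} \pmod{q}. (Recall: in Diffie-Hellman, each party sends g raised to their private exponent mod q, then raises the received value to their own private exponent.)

50

Public value = 5^{10} \pmod{73}.
5^1 ≡ 5 (mod 73)
5^2 = (5^1)^2 ≡ 5^2 = 25 ≡ 25 (mod 73)
5^4 = (5^2)^2 ≡ 25^2 = 625 ≡ 41 (mod 73)
5^8 = (5^4)^2 ≡ 41^2 = 1681 ≡ 2 (mod 73)
5^10 = 5^8 · 5^2 ≡ 2 · 25 ≡ 50 (mod 73).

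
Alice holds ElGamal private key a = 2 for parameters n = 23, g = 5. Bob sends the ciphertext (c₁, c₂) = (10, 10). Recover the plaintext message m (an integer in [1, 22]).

7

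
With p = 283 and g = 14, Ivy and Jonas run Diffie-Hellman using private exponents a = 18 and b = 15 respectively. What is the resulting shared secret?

244

Ivy sends A = g^a mod p = 14^18 mod 283.
14^1 ≡ 14 (mod 283)
14^2 = (14^1)^2 ≡ 14^2 = 196 ≡ 196 (mod 283)
14^4 = (14^2)^2 ≡ 196^2 = 38416 ≡ 211 (mod 283)
14^8 = (14^4)^2 ≡ 211^2 = 44521 ≡ 90 (mod 283)
14^16 = (14^8)^2 ≡ 90^2 = 8100 ≡ 176 (mod 283)
14^18 = 14^16 · 14^2 ≡ 176 · 196 ≡ 253 (mod 283).
So A = 253. Jonas then computes K = A^b mod p = 253^15 mod 283.
253^1 ≡ 253 (mod 283)
253^2 = (253^1)^2 ≡ 253^2 = 64009 ≡ 51 (mod 283)
253^4 = (253^2)^2 ≡ 51^2 = 2601 ≡ 54 (mod 283)
253^8 = (253^4)^2 ≡ 54^2 = 2916 ≡ 86 (mod 283)
253^15 = 253^8 · 253^4 · 253^2 · 253^1 ≡ 86 · 54 · 51 · 253 ≡ 244 (mod 283).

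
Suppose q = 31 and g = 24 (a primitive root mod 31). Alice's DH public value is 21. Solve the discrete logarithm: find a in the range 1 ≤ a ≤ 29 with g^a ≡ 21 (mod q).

23

Try successive powers of 24 modulo 31:
24^1 ≡ 24
24^2 ≡ 18
24^3 ≡ 29
24^4 ≡ 14
24^5 ≡ 26
24^6 ≡ 4
24^7 ≡ 3
24^8 ≡ 10
24^9 ≡ 23
24^10 ≡ 25
24^11 ≡ 11
24^12 ≡ 16
24^13 ≡ 12
24^14 ≡ 9
24^15 ≡ 30
24^16 ≡ 7
24^17 ≡ 13
24^18 ≡ 2
24^19 ≡ 17
24^20 ≡ 5
24^21 ≡ 27
24^22 ≡ 28
24^23 ≡ 21
Found: a = 23.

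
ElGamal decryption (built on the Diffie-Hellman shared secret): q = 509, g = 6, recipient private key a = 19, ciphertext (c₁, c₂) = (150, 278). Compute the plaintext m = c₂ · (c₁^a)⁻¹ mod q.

Shared mask s = c₁^a mod q = 150^19 mod 509.
150^1 ≡ 150 (mod 509)
150^2 = (150^1)^2 ≡ 150^2 = 22500 ≡ 104 (mod 509)
150^4 = (150^2)^2 ≡ 104^2 = 10816 ≡ 127 (mod 509)
150^8 = (150^4)^2 ≡ 127^2 = 16129 ≡ 350 (mod 509)
150^16 = (150^8)^2 ≡ 350^2 = 122500 ≡ 340 (mod 509)
150^19 = 150^16 · 150^2 · 150^1 ≡ 340 · 104 · 150 ≡ 220 (mod 509).
So s = 220; s⁻¹ ≡ 118 (mod 509).
m = c₂ · s⁻¹ mod 509 = 278 · 118 mod 509 = 228.

228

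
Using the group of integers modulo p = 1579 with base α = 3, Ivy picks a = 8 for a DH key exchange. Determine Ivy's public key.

Public value = 3^8 (mod 1579).
3^1 ≡ 3 (mod 1579)
3^2 = (3^1)^2 ≡ 3^2 = 9 ≡ 9 (mod 1579)
3^4 = (3^2)^2 ≡ 9^2 = 81 ≡ 81 (mod 1579)
3^8 = (3^4)^2 ≡ 81^2 = 6561 ≡ 245 (mod 1579)

245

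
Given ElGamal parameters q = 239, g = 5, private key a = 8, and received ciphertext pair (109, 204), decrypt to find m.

225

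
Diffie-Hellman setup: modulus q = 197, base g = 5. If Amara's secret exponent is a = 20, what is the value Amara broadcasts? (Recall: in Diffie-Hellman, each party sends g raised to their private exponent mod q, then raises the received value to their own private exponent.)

Public value = 5^20 (mod 197).
5^1 ≡ 5 (mod 197)
5^2 = (5^1)^2 ≡ 5^2 = 25 ≡ 25 (mod 197)
5^4 = (5^2)^2 ≡ 25^2 = 625 ≡ 34 (mod 197)
5^8 = (5^4)^2 ≡ 34^2 = 1156 ≡ 171 (mod 197)
5^16 = (5^8)^2 ≡ 171^2 = 29241 ≡ 85 (mod 197)
5^20 = 5^16 · 5^4 ≡ 85 · 34 ≡ 132 (mod 197).

132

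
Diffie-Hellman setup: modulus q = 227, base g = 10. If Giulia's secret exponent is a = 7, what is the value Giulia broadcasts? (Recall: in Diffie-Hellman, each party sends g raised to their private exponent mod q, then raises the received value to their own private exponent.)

196

Public value = 10^7 mod 227.
10^1 ≡ 10 (mod 227)
10^2 = (10^1)^2 ≡ 10^2 = 100 ≡ 100 (mod 227)
10^4 = (10^2)^2 ≡ 100^2 = 10000 ≡ 12 (mod 227)
10^7 = 10^4 · 10^2 · 10^1 ≡ 12 · 100 · 10 ≡ 196 (mod 227).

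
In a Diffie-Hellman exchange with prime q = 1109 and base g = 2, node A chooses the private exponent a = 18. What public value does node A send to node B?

420

Public value = 2^18 mod 1109.
2^1 ≡ 2 (mod 1109)
2^2 = (2^1)^2 ≡ 2^2 = 4 ≡ 4 (mod 1109)
2^4 = (2^2)^2 ≡ 4^2 = 16 ≡ 16 (mod 1109)
2^8 = (2^4)^2 ≡ 16^2 = 256 ≡ 256 (mod 1109)
2^16 = (2^8)^2 ≡ 256^2 = 65536 ≡ 105 (mod 1109)
2^18 = 2^16 · 2^2 ≡ 105 · 4 ≡ 420 (mod 1109).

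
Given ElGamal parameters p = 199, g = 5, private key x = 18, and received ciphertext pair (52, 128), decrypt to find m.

80

Shared mask s = c₁^x mod p = 52^18 mod 199.
52^1 ≡ 52 (mod 199)
52^2 = (52^1)^2 ≡ 52^2 = 2704 ≡ 117 (mod 199)
52^4 = (52^2)^2 ≡ 117^2 = 13689 ≡ 157 (mod 199)
52^8 = (52^4)^2 ≡ 157^2 = 24649 ≡ 172 (mod 199)
52^16 = (52^8)^2 ≡ 172^2 = 29584 ≡ 132 (mod 199)
52^18 = 52^16 · 52^2 ≡ 132 · 117 ≡ 121 (mod 199).
So s = 121; s⁻¹ ≡ 125 (mod 199).
m = c₂ · s⁻¹ mod 199 = 128 · 125 mod 199 = 80.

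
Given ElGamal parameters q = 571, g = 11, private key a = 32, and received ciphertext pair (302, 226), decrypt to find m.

330

Shared mask s = c₁^a mod q = 302^32 mod 571.
302^1 ≡ 302 (mod 571)
302^2 = (302^1)^2 ≡ 302^2 = 91204 ≡ 415 (mod 571)
302^4 = (302^2)^2 ≡ 415^2 = 172225 ≡ 354 (mod 571)
302^8 = (302^4)^2 ≡ 354^2 = 125316 ≡ 267 (mod 571)
302^16 = (302^8)^2 ≡ 267^2 = 71289 ≡ 485 (mod 571)
302^32 = (302^16)^2 ≡ 485^2 = 235225 ≡ 544 (mod 571)
So s = 544; s⁻¹ ≡ 148 (mod 571).
m = c₂ · s⁻¹ mod 571 = 226 · 148 mod 571 = 330.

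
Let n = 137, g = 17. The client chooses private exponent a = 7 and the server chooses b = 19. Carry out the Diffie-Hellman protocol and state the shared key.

The server sends B = g^b mod n = 17^19 mod 137.
17^1 ≡ 17 (mod 137)
17^2 = (17^1)^2 ≡ 17^2 = 289 ≡ 15 (mod 137)
17^4 = (17^2)^2 ≡ 15^2 = 225 ≡ 88 (mod 137)
17^8 = (17^4)^2 ≡ 88^2 = 7744 ≡ 72 (mod 137)
17^16 = (17^8)^2 ≡ 72^2 = 5184 ≡ 115 (mod 137)
17^19 = 17^16 · 17^2 · 17^1 ≡ 115 · 15 · 17 ≡ 7 (mod 137).
So B = 7. The client then computes K = B^a mod n = 7^7 mod 137.
7^1 ≡ 7 (mod 137)
7^2 = (7^1)^2 ≡ 7^2 = 49 ≡ 49 (mod 137)
7^4 = (7^2)^2 ≡ 49^2 = 2401 ≡ 72 (mod 137)
7^7 = 7^4 · 7^2 · 7^1 ≡ 72 · 49 · 7 ≡ 36 (mod 137).

36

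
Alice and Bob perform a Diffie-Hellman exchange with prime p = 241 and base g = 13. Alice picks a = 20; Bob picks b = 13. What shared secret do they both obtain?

Alice sends A = g^a mod p = 13^20 mod 241.
13^1 ≡ 13 (mod 241)
13^2 = (13^1)^2 ≡ 13^2 = 169 ≡ 169 (mod 241)
13^4 = (13^2)^2 ≡ 169^2 = 28561 ≡ 123 (mod 241)
13^8 = (13^4)^2 ≡ 123^2 = 15129 ≡ 187 (mod 241)
13^16 = (13^8)^2 ≡ 187^2 = 34969 ≡ 24 (mod 241)
13^20 = 13^16 · 13^4 ≡ 24 · 123 ≡ 60 (mod 241).
So A = 60. Bob then computes K = A^b mod p = 60^13 mod 241.
60^1 ≡ 60 (mod 241)
60^2 = (60^1)^2 ≡ 60^2 = 3600 ≡ 226 (mod 241)
60^4 = (60^2)^2 ≡ 226^2 = 51076 ≡ 225 (mod 241)
60^8 = (60^4)^2 ≡ 225^2 = 50625 ≡ 15 (mod 241)
60^13 = 60^8 · 60^4 · 60^1 ≡ 15 · 225 · 60 ≡ 60 (mod 241).

60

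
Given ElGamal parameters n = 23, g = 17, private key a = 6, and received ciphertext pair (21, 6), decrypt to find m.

Shared mask s = c₁^a mod n = 21^6 mod 23.
21^1 ≡ 21 (mod 23)
21^2 = (21^1)^2 ≡ 21^2 = 441 ≡ 4 (mod 23)
21^4 = (21^2)^2 ≡ 4^2 = 16 ≡ 16 (mod 23)
21^6 = 21^4 · 21^2 ≡ 16 · 4 ≡ 18 (mod 23).
So s = 18; s⁻¹ ≡ 9 (mod 23).
m = c₂ · s⁻¹ mod 23 = 6 · 9 mod 23 = 8.

8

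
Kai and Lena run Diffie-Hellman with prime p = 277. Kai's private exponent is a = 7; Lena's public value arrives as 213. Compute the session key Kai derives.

Shared key K = 213^7 mod 277.
213^1 ≡ 213 (mod 277)
213^2 = (213^1)^2 ≡ 213^2 = 45369 ≡ 218 (mod 277)
213^4 = (213^2)^2 ≡ 218^2 = 47524 ≡ 157 (mod 277)
213^7 = 213^4 · 213^2 · 213^1 ≡ 157 · 218 · 213 ≡ 52 (mod 277).

52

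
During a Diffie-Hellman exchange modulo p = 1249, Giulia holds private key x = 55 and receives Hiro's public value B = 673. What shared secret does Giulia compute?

980

Shared key K = 673^55 mod 1249.
673^1 ≡ 673 (mod 1249)
673^2 = (673^1)^2 ≡ 673^2 = 452929 ≡ 791 (mod 1249)
673^4 = (673^2)^2 ≡ 791^2 = 625681 ≡ 1181 (mod 1249)
673^8 = (673^4)^2 ≡ 1181^2 = 1394761 ≡ 877 (mod 1249)
673^16 = (673^8)^2 ≡ 877^2 = 769129 ≡ 994 (mod 1249)
673^32 = (673^16)^2 ≡ 994^2 = 988036 ≡ 77 (mod 1249)
673^55 = 673^32 · 673^16 · 673^4 · 673^2 · 673^1 ≡ 77 · 994 · 1181 · 791 · 673 ≡ 980 (mod 1249).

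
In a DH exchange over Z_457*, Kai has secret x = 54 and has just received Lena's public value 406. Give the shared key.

50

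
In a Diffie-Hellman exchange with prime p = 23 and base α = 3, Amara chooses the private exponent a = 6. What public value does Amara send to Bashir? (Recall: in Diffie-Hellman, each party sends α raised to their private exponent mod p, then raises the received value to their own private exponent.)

Public value = 3^6 mod 23.
3^1 ≡ 3 (mod 23)
3^2 = (3^1)^2 ≡ 3^2 = 9 ≡ 9 (mod 23)
3^4 = (3^2)^2 ≡ 9^2 = 81 ≡ 12 (mod 23)
3^6 = 3^4 · 3^2 ≡ 12 · 9 ≡ 16 (mod 23).

16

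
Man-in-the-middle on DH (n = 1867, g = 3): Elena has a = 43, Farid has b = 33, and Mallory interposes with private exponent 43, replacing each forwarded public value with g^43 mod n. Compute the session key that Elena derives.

1135

Elena receives Mallory's public value M = 3^43 mod 1867 instead of the honest one.
3^1 ≡ 3 (mod 1867)
3^2 = (3^1)^2 ≡ 3^2 = 9 ≡ 9 (mod 1867)
3^4 = (3^2)^2 ≡ 9^2 = 81 ≡ 81 (mod 1867)
3^8 = (3^4)^2 ≡ 81^2 = 6561 ≡ 960 (mod 1867)
3^16 = (3^8)^2 ≡ 960^2 = 921600 ≡ 1169 (mod 1867)
3^32 = (3^16)^2 ≡ 1169^2 = 1366561 ≡ 1784 (mod 1867)
3^43 = 3^32 · 3^8 · 3^2 · 3^1 ≡ 1784 · 960 · 9 · 3 ≡ 1291 (mod 1867).
So M = 1291. Elena computes K = M^43 mod 1867.
1291^1 ≡ 1291 (mod 1867)
1291^2 = (1291^1)^2 ≡ 1291^2 = 1666681 ≡ 1317 (mod 1867)
1291^4 = (1291^2)^2 ≡ 1317^2 = 1734489 ≡ 46 (mod 1867)
1291^8 = (1291^4)^2 ≡ 46^2 = 2116 ≡ 249 (mod 1867)
1291^16 = (1291^8)^2 ≡ 249^2 = 62001 ≡ 390 (mod 1867)
1291^32 = (1291^16)^2 ≡ 390^2 = 152100 ≡ 873 (mod 1867)
1291^43 = 1291^32 · 1291^8 · 1291^2 · 1291^1 ≡ 873 · 249 · 1317 · 1291 ≡ 1135 (mod 1867).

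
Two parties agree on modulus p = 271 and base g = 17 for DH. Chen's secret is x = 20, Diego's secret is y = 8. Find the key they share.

126

Diego sends B = g^y mod p = 17^8 mod 271.
17^1 ≡ 17 (mod 271)
17^2 = (17^1)^2 ≡ 17^2 = 289 ≡ 18 (mod 271)
17^4 = (17^2)^2 ≡ 18^2 = 324 ≡ 53 (mod 271)
17^8 = (17^4)^2 ≡ 53^2 = 2809 ≡ 99 (mod 271)
So B = 99. Chen then computes K = B^x mod p = 99^20 mod 271.
99^1 ≡ 99 (mod 271)
99^2 = (99^1)^2 ≡ 99^2 = 9801 ≡ 45 (mod 271)
99^4 = (99^2)^2 ≡ 45^2 = 2025 ≡ 128 (mod 271)
99^8 = (99^4)^2 ≡ 128^2 = 16384 ≡ 124 (mod 271)
99^16 = (99^8)^2 ≡ 124^2 = 15376 ≡ 200 (mod 271)
99^20 = 99^16 · 99^4 ≡ 200 · 128 ≡ 126 (mod 271).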